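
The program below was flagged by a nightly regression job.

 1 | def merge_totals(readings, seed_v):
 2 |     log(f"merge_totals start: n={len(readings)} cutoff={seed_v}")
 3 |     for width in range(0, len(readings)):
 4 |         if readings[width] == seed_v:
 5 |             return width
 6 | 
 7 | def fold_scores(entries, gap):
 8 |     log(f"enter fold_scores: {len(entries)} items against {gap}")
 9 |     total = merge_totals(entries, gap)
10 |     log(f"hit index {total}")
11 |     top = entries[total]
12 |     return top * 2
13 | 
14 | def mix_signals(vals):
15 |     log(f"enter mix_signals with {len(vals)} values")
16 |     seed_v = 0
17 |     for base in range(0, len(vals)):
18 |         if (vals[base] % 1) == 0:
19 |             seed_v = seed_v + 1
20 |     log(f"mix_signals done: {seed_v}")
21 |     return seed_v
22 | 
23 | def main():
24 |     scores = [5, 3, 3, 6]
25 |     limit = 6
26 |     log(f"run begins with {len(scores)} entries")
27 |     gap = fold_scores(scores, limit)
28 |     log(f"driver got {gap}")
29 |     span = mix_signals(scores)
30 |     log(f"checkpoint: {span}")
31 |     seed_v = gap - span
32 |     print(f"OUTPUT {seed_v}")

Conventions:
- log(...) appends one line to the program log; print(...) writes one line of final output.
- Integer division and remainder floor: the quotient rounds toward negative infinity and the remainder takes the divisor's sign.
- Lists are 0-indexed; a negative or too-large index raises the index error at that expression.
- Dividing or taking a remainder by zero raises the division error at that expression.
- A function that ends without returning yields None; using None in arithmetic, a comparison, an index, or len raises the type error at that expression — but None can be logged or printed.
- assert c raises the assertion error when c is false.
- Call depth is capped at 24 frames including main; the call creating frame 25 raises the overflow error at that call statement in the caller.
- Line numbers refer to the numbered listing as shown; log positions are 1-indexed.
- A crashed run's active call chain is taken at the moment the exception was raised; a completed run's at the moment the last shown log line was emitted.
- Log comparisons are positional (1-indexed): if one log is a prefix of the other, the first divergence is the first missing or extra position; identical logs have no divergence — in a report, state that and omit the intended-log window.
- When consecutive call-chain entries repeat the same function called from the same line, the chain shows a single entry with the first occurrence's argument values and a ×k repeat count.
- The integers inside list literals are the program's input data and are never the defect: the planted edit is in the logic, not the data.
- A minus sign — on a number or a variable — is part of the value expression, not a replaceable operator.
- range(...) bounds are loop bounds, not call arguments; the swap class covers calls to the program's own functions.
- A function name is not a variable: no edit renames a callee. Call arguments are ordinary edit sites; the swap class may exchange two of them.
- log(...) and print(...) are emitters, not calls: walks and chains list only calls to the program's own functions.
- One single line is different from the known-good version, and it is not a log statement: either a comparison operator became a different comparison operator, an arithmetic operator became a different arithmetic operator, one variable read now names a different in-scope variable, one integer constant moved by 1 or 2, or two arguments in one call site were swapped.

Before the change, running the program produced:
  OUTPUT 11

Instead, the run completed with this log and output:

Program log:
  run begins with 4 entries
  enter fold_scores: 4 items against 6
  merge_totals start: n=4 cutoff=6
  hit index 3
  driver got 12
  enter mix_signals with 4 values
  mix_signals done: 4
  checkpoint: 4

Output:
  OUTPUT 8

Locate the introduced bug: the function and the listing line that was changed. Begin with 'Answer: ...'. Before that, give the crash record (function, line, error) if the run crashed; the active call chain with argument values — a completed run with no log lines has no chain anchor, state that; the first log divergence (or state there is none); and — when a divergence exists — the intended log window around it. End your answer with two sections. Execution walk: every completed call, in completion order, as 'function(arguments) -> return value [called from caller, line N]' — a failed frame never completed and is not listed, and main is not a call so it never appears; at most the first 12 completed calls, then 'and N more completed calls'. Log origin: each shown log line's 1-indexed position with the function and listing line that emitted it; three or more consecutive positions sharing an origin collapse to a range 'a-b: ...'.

Answer: the defect is in mix_signals at line 18.
Key fact: The log first diverges at position 7: the faulty run prints 'mix_signals done: 4' where the working version prints 'mix_signals done: 1'.
Call chain: main.
First divergence: position 7 — the shown line 'mix_signals done: 4' should read 'mix_signals done: 1'.
Intended log window:
  5: driver got 12
  6: enter mix_signals with 4 values
  7: mix_signals done: 1
  8: checkpoint: 1
Execution walk:
  merge_totals([5, 3, 3, 6], 6) -> 3  [called from fold_scores, line 9]
  fold_scores([5, 3, 3, 6], 6) -> 12  [called from main, line 27]
  mix_signals([5, 3, 3, 6]) -> 4  [called from main, line 29]
Log origins:
  1: emitted by main (line 26)
  2: emitted by fold_scores (line 8)
  3: emitted by merge_totals (line 2)
  4: emitted by fold_scores (line 10)
  5: emitted by main (line 28)
  6: emitted by mix_signals (line 15)
  7: emitted by mix_signals (line 20)
  8: emitted by main (line 30)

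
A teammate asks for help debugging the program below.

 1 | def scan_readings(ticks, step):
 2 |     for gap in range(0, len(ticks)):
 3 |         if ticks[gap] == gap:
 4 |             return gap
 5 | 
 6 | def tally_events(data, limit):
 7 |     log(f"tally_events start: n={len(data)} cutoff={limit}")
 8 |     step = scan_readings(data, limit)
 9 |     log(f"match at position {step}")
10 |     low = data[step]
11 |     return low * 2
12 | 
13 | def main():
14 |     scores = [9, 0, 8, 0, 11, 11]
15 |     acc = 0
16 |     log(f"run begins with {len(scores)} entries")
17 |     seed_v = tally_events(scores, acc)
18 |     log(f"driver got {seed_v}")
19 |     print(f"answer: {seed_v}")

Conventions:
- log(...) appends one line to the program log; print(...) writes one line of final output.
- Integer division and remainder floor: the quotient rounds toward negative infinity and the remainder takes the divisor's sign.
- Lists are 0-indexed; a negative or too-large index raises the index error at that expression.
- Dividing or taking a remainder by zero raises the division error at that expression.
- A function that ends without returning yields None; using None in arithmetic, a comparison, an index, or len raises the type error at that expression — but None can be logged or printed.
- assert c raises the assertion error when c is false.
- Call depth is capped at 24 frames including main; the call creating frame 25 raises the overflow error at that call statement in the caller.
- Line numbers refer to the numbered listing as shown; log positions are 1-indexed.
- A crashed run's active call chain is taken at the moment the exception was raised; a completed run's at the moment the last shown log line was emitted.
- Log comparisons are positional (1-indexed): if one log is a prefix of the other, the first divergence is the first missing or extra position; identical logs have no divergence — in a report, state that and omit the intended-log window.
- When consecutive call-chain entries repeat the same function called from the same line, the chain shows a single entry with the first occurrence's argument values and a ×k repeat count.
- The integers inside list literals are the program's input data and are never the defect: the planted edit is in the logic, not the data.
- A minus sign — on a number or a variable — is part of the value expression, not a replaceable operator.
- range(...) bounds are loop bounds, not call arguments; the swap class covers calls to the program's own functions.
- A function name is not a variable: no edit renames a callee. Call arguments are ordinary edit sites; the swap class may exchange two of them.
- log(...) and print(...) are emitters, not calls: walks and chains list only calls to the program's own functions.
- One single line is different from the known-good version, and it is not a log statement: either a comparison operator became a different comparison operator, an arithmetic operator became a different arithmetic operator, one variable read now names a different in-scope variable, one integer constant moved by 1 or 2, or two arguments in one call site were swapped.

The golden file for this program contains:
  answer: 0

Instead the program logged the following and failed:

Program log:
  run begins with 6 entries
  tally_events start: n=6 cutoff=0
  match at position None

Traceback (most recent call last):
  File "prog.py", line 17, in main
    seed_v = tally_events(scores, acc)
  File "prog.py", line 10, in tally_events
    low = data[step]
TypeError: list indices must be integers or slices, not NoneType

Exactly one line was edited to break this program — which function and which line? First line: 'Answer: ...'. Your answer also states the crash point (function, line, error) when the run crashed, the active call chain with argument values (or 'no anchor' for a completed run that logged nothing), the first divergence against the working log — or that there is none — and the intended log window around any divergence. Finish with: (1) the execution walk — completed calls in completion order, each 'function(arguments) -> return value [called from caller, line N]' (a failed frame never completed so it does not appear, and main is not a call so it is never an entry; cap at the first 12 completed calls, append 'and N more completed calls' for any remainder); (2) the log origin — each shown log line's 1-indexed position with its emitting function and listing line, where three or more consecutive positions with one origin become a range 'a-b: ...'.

Answer: the defect is in scan_readings at line 3.
Key fact: The log first diverges at position 3: the faulty run prints 'match at position None' where the working version prints 'match at position 1'.
Crash: tally_events, line 10, TypeError.
Call chain: main -> tally_events([9, 0, 8, 0, 11, 11], 0) (called at line 17).
First divergence: at position 3 the run shows 'match at position None' where the working version logs 'match at position 1'.
Intended log window:
  1: run begins with 6 entries
  2: tally_events start: n=6 cutoff=0
  3: match at position 1
  4: driver got 0
Execution walk:
  scan_readings([9, 0, 8, 0, 11, 11], 0) -> None  [called from tally_events, line 8]
Log line origins:
  1: from main, line 16
  2: from tally_events, line 7
  3: from tally_events, line 9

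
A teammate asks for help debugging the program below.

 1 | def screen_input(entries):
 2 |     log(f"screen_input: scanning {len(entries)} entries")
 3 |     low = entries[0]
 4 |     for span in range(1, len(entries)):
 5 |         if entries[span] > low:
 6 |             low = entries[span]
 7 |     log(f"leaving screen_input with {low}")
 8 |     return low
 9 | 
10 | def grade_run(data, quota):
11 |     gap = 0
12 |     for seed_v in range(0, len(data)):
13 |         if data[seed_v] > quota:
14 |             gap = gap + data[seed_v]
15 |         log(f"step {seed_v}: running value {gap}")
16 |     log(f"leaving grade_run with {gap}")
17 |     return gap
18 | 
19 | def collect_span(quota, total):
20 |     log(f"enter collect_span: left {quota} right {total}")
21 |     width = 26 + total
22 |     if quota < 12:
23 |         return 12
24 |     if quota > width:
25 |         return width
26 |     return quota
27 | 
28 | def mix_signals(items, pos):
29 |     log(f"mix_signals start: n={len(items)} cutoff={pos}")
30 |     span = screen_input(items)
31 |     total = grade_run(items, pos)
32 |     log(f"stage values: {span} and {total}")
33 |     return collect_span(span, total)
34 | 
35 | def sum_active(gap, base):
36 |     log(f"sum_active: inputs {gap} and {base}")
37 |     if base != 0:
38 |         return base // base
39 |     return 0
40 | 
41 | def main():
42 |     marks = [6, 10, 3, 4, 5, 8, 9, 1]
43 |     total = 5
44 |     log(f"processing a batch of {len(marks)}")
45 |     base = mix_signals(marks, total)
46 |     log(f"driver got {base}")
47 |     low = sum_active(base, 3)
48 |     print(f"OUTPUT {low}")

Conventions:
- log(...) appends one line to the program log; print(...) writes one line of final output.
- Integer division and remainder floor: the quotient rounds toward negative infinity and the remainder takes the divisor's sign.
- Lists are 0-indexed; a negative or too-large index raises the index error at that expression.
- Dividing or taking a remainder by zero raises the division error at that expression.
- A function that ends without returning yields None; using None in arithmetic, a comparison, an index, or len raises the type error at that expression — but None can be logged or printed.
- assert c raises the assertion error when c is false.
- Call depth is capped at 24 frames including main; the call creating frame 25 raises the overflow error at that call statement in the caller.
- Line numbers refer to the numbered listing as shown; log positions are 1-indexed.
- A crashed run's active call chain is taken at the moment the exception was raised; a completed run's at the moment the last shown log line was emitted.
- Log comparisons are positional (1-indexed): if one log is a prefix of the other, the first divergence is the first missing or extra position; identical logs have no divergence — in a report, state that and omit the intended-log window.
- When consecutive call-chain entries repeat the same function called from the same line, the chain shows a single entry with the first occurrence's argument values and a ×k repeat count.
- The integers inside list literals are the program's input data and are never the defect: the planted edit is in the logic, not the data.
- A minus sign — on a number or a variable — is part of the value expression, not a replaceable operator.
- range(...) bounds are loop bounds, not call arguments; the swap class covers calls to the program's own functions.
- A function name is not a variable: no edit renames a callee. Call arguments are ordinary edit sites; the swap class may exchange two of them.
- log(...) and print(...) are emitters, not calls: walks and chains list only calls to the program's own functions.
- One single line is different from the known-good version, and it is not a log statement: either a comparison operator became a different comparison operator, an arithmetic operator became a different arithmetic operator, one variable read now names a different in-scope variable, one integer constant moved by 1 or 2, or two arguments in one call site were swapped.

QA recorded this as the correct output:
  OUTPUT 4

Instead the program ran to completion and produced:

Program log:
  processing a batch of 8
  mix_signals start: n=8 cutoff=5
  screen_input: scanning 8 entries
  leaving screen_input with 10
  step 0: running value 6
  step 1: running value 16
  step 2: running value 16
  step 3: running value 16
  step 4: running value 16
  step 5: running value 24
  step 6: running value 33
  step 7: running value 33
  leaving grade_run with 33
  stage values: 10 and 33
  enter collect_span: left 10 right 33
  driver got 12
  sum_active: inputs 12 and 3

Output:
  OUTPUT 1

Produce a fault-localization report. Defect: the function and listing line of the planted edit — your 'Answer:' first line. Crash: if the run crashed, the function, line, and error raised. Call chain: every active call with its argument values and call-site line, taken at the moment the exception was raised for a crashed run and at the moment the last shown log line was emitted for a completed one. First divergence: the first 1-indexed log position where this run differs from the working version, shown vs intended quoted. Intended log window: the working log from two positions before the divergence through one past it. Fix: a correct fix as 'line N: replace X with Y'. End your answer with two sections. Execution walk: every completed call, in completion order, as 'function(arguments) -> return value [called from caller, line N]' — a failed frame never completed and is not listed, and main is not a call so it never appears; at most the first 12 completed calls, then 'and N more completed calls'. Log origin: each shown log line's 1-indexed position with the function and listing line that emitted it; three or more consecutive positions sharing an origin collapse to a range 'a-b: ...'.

Answer: the defect is in sum_active at line 38.
Core observation: Every logged value matches the working version; the printed result is what differs.
Call chain: main -> sum_active(12, 3) (called at line 47).
First divergence: none; the two logs match at every position.
Execution walk:
  screen_input([6, 10, 3, 4, 5, 8, 9, 1]) -> 10  [called from mix_signals, line 30]
  grade_run([6, 10, 3, 4, 5, 8, 9, 1], 5) -> 33  [called from mix_signals, line 31]
  collect_span(10, 33) -> 12  [called from mix_signals, line 33]
  mix_signals([6, 10, 3, 4, 5, 8, 9, 1], 5) -> 12  [called from main, line 45]
  sum_active(12, 3) -> 1  [called from main, line 47]
Log line origins:
  1: emitted by main (line 44)
  2: emitted by mix_signals (line 29)
  3: emitted by screen_input (line 2)
  4: emitted by screen_input (line 7)
  5-12: emitted by grade_run (line 15)
  13: emitted by grade_run (line 16)
  14: emitted by mix_signals (line 32)
  15: emitted by collect_span (line 20)
  16: emitted by main (line 46)
  17: emitted by sum_active (line 36)
A correct fix: line 38: replace `base // base` with `gap // base`.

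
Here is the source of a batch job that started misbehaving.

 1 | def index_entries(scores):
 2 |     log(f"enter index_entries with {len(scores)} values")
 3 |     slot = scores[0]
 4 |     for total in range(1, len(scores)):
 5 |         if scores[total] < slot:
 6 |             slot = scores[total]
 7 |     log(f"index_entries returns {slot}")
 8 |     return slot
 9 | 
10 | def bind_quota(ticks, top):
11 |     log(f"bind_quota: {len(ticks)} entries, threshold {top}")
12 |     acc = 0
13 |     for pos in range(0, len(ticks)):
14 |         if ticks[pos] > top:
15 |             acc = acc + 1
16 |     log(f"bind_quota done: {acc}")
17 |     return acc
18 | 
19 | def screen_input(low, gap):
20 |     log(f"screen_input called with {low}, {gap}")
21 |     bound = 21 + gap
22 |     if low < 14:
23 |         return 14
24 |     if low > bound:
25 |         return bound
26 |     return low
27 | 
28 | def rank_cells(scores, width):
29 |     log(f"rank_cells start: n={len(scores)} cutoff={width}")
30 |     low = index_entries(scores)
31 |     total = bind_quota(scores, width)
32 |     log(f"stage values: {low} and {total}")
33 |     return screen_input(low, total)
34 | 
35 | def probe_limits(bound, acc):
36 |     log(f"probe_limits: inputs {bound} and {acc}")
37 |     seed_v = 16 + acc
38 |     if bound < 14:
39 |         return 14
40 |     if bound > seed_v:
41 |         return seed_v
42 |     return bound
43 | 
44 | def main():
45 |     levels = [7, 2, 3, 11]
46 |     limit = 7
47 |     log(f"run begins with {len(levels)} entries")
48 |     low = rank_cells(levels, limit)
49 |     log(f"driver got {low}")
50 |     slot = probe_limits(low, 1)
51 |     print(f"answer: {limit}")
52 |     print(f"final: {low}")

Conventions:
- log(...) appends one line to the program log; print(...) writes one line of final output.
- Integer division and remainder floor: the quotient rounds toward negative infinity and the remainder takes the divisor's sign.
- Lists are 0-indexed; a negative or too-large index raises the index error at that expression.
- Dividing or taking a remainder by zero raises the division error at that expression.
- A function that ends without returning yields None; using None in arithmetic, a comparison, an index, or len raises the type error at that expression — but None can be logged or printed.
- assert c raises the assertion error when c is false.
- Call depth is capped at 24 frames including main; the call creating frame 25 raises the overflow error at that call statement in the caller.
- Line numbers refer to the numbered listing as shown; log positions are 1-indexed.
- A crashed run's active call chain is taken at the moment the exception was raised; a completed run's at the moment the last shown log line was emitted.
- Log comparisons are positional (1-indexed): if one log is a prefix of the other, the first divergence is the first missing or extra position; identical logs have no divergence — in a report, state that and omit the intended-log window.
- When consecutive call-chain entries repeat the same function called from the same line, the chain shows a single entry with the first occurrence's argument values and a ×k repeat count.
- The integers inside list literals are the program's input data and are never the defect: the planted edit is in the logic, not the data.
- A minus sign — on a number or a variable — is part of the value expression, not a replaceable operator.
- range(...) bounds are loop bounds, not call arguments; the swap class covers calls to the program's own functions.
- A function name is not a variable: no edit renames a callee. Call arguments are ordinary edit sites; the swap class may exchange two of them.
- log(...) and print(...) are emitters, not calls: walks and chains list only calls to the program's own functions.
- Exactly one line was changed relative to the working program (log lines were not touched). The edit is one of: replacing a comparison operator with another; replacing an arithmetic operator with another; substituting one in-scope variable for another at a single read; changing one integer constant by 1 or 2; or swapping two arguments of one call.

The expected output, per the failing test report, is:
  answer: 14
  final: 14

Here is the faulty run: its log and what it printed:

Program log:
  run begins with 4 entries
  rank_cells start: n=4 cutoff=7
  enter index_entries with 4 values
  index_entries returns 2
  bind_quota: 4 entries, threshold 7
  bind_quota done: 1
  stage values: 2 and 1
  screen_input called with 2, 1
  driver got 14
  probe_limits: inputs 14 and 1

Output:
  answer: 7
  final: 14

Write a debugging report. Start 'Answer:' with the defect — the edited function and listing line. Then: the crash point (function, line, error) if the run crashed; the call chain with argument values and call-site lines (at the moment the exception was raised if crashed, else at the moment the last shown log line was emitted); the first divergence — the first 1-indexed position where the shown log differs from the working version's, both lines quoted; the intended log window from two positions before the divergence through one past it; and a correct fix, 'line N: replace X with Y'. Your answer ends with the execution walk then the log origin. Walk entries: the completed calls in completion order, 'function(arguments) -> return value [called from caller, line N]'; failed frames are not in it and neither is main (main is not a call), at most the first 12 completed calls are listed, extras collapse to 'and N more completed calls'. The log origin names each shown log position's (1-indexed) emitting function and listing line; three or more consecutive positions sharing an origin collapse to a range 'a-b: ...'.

Answer: the defect is in main at line 51.
Key observation: No log line changed; the fault shows up purely in the output.
Call chain: main -> probe_limits(14, 1) (called at line 50).
First divergence: none; the two logs match at every position.
Execution walk:
  index_entries([7, 2, 3, 11]) -> 2  [called from rank_cells, line 30]
  bind_quota([7, 2, 3, 11], 7) -> 1  [called from rank_cells, line 31]
  screen_input(2, 1) -> 14  [called from rank_cells, line 33]
  rank_cells([7, 2, 3, 11], 7) -> 14  [called from main, line 48]
  probe_limits(14, 1) -> 14  [called from main, line 50]
Origin of each log line:
  1: from main, line 47
  2: from rank_cells, line 29
  3: from index_entries, line 2
  4: from index_entries, line 7
  5: from bind_quota, line 11
  6: from bind_quota, line 16
  7: from rank_cells, line 32
  8: from screen_input, line 20
  9: from main, line 49
  10: from probe_limits, line 36
A correct fix: line 51: replace `limit` with `slot`.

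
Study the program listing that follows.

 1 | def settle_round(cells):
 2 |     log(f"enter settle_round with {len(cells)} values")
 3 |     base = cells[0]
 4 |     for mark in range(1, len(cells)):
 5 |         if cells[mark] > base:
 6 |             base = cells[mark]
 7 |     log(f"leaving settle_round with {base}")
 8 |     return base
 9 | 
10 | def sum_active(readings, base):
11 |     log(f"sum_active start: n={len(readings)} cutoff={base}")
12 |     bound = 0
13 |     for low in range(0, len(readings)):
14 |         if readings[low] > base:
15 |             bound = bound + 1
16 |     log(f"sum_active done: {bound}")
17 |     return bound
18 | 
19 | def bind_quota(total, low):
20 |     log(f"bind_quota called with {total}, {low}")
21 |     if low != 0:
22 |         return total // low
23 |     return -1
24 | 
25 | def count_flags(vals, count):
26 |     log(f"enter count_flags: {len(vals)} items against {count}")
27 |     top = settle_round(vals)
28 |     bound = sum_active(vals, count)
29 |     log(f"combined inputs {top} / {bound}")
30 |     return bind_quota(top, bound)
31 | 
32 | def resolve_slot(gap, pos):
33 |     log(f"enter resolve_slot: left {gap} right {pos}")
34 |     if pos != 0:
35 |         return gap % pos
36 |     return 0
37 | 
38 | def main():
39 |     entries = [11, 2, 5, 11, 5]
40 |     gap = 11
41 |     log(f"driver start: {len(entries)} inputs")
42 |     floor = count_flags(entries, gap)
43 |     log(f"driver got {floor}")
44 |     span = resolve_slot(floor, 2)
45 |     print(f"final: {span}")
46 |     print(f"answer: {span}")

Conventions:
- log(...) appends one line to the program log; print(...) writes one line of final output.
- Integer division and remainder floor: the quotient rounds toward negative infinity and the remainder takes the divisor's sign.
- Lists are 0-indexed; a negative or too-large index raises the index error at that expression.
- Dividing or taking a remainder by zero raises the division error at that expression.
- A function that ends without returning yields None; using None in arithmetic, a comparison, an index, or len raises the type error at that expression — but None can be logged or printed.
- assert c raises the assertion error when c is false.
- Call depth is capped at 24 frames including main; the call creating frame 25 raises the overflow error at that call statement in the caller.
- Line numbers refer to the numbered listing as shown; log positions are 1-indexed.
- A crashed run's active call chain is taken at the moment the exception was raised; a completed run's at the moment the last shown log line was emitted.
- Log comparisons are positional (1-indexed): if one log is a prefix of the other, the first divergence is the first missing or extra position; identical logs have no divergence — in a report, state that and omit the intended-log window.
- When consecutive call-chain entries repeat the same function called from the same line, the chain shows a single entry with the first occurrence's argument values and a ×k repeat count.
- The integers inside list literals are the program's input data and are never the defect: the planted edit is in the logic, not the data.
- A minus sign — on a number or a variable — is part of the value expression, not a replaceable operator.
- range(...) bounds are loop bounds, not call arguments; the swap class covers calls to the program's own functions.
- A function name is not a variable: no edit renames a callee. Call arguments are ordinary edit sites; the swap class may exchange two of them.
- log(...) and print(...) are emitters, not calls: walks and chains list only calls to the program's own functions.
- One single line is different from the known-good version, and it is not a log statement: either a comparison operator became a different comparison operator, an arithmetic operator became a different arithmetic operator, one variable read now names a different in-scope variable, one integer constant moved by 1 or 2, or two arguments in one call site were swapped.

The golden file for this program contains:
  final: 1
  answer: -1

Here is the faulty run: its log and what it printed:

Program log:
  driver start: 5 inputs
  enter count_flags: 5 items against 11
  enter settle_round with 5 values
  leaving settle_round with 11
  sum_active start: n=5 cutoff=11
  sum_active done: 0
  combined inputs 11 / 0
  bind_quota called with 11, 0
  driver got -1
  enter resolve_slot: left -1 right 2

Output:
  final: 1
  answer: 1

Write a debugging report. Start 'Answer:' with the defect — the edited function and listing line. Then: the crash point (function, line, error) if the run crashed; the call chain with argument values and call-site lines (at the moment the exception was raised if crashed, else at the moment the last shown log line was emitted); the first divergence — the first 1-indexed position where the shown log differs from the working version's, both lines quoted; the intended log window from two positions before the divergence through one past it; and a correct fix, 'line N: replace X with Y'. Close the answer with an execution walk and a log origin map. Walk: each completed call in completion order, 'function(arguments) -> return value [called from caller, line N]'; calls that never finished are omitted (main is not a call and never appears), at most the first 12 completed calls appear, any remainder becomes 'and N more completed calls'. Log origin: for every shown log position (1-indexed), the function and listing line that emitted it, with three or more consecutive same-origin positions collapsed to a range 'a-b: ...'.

Answer: the defect is in main at line 46.
The tell: The logs agree in full; only the final output differs.
Call chain: main -> resolve_slot(-1, 2) (called at line 44).
First divergence: there is none — every log position agrees.
Execution walk:
  settle_round([11, 2, 5, 11, 5]) -> 11  [called from count_flags, line 27]
  sum_active([11, 2, 5, 11, 5], 11) -> 0  [called from count_flags, line 28]
  bind_quota(11, 0) -> -1  [called from count_flags, line 30]
  count_flags([11, 2, 5, 11, 5], 11) -> -1  [called from main, line 42]
  resolve_slot(-1, 2) -> 1  [called from main, line 44]
Log line origins:
  1: emitted by main (line 41)
  2: emitted by count_flags (line 26)
  3: emitted by settle_round (line 2)
  4: emitted by settle_round (line 7)
  5: emitted by sum_active (line 11)
  6: emitted by sum_active (line 16)
  7: emitted by count_flags (line 29)
  8: emitted by bind_quota (line 20)
  9: emitted by main (line 43)
  10: emitted by resolve_slot (line 33)
A correct fix: line 46: replace `span` with `floor`.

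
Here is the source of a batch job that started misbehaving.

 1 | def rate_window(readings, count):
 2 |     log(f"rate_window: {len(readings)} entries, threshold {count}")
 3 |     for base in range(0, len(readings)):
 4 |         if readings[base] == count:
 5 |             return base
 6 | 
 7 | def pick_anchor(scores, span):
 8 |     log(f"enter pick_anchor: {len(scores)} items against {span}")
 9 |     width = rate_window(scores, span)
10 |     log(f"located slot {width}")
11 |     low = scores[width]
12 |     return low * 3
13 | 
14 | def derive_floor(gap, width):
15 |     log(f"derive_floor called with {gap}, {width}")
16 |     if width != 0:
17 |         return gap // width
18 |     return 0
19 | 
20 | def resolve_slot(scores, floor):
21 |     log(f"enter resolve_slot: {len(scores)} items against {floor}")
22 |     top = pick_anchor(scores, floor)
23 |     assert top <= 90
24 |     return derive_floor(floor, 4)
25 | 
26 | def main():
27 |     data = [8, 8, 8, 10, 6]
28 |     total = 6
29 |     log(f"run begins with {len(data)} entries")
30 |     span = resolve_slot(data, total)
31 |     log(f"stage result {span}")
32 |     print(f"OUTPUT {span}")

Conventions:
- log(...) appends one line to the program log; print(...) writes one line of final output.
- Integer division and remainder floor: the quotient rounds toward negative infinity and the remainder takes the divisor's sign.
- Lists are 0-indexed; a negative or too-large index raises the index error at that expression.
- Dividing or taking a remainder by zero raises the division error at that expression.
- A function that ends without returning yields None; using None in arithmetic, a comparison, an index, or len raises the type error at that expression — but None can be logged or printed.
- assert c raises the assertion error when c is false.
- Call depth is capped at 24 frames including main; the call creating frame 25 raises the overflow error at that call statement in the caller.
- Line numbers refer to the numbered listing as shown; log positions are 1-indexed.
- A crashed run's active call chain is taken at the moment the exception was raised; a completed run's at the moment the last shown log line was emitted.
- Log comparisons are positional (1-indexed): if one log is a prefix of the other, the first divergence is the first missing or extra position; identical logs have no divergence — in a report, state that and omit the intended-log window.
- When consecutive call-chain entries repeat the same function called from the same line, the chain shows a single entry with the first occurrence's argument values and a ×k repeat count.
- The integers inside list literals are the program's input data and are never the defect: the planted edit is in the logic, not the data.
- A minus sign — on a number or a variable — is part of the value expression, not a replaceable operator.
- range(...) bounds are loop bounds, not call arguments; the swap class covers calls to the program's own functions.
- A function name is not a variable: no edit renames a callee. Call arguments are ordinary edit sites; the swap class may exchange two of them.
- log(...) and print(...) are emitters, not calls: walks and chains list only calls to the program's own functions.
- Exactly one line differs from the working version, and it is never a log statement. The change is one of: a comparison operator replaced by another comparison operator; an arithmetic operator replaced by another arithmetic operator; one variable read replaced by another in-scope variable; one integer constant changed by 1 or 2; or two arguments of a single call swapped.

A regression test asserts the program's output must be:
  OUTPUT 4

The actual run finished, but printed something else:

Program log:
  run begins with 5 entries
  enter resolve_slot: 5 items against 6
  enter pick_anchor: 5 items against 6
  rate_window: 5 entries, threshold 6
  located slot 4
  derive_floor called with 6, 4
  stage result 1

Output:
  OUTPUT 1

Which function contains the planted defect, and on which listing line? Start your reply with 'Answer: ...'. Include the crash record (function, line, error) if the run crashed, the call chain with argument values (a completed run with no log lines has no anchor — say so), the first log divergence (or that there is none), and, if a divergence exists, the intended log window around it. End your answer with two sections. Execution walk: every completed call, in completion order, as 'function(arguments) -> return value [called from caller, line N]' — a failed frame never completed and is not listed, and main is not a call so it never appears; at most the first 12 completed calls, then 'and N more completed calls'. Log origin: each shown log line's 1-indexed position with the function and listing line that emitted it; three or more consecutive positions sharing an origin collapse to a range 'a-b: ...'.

Answer: the defect is in resolve_slot at line 24.
The tell: The log first diverges at position 6: the faulty run prints 'derive_floor called with 6, 4' where the working version prints 'derive_floor called with 18, 4'.
Call chain: main.
First divergence: position 6; shown 'derive_floor called with 6, 4' vs intended 'derive_floor called with 18, 4'.
Intended log window:
  4: rate_window: 5 entries, threshold 6
  5: located slot 4
  6: derive_floor called with 18, 4
  7: stage result 4
Execution walk:
  rate_window([8, 8, 8, 10, 6], 6) -> 4  [called from pick_anchor, line 9]
  pick_anchor([8, 8, 8, 10, 6], 6) -> 18  [called from resolve_slot, line 22]
  derive_floor(6, 4) -> 1  [called from resolve_slot, line 24]
  resolve_slot([8, 8, 8, 10, 6], 6) -> 1  [called from main, line 30]
Log origins:
  1 — main, line 29
  2 — resolve_slot, line 21
  3 — pick_anchor, line 8
  4 — rate_window, line 2
  5 — pick_anchor, line 10
  6 — derive_floor, line 15
  7 — main, line 31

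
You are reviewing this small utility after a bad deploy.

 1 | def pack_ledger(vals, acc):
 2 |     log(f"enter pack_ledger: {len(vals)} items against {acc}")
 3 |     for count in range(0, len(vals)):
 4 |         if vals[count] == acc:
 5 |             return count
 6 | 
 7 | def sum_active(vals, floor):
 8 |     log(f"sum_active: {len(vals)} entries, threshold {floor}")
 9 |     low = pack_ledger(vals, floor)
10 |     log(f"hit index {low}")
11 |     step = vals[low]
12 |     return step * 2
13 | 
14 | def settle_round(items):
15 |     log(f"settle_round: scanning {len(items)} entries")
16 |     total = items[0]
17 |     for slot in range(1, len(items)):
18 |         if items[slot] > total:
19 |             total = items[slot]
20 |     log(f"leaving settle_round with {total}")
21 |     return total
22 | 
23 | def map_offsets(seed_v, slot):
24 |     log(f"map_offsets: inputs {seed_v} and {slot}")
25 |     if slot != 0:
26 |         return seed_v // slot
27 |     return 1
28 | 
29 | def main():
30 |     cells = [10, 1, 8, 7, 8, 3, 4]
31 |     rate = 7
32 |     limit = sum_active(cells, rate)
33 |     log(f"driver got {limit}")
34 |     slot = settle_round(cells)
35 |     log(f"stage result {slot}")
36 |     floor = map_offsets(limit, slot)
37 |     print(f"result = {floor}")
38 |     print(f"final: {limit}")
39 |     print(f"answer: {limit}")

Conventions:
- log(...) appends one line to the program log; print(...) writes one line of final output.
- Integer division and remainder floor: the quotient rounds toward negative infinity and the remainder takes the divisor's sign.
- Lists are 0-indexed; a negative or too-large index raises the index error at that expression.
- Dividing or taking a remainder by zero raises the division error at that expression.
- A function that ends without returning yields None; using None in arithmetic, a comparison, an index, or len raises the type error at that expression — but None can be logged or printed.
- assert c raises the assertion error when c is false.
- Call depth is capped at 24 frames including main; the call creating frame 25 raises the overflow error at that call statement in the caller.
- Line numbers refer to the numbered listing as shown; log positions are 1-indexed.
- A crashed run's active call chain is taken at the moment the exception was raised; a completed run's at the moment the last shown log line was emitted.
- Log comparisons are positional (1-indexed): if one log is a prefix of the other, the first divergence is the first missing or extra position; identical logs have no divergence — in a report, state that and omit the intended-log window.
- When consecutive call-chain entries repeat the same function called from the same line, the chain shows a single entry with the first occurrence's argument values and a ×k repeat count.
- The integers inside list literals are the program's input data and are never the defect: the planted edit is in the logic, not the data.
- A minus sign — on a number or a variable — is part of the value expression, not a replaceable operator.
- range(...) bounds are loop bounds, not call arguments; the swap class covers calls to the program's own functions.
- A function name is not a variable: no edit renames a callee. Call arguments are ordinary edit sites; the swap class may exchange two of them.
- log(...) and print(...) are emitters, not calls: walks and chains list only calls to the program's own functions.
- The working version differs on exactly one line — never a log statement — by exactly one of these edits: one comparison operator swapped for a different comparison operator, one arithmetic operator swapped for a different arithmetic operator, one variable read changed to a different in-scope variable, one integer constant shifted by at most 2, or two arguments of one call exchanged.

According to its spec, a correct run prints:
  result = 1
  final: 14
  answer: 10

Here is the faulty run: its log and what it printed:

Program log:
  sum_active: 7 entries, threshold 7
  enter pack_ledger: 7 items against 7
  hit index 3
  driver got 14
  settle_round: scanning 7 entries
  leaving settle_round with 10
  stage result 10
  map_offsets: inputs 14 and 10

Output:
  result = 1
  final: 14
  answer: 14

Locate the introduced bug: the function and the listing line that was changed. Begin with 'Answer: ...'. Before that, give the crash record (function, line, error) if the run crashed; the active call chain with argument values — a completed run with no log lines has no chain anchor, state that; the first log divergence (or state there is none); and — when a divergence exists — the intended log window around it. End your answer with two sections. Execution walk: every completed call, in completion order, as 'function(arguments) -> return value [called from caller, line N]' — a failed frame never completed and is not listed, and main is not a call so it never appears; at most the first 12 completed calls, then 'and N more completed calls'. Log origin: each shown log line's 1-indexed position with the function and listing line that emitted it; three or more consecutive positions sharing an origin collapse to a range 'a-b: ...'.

Answer: the defect is in main at line 39.
Key fact: Every logged value matches the working version; the printed result is what differs.
Call chain: main -> map_offsets(14, 10) (called at line 36).
First divergence: none; the two logs match at every position.
Execution walk:
  pack_ledger([10, 1, 8, 7, 8, 3, 4], 7) -> 3  [called from sum_active, line 9]
  sum_active([10, 1, 8, 7, 8, 3, 4], 7) -> 14  [called from main, line 32]
  settle_round([10, 1, 8, 7, 8, 3, 4]) -> 10  [called from main, line 34]
  map_offsets(14, 10) -> 1  [called from main, line 36]
Log line origins:
  1: emitted by sum_active (line 8)
  2: emitted by pack_ledger (line 2)
  3: emitted by sum_active (line 10)
  4: emitted by main (line 33)
  5: emitted by settle_round (line 15)
  6: emitted by settle_round (line 20)
  7: emitted by main (line 35)
  8: emitted by map_offsets (line 24)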